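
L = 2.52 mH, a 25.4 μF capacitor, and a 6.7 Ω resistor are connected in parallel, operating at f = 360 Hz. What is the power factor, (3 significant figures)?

0.784

ω = 2πf = 2262 rad/s
X_L = ωL = 5.70 Ω
X_C = 1/(ωC) = 17.4 Ω
Parallel: admittances add. Y = 1/R + 1/(jωL) + jωC
Y = (0.149 − j0.118) S
|Y| = 0.190 S → |Z| = 1/|Y| = 5.26 Ω, ∠Z = −∠Y = 38.3°
cos φ = cos(38.3°) = 0.784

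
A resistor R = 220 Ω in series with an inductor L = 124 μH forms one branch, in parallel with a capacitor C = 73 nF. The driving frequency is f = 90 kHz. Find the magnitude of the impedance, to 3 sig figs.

24.9 Ω

ω = 2πf = 565500 rad/s
X_L = ωL = 70.1 Ω
X_C = 1/(ωC) = 24.2 Ω
Branch 1 (R+jX_L): Z₁ = 220 + j70.1 Ω, |Z₁| = 231 Ω
Branch 2 (−jX_C): Z₂ = −j24.2 Ω
Parallel: Z = Z₁Z₂/(Z₁+Z₂), |Z| = 24.9 Ω, ∠Z = -84.1°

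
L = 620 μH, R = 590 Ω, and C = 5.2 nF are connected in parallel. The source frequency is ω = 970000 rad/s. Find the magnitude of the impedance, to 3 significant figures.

264 Ω

X_L = ωL = 601 Ω
X_C = 1/(ωC) = 198 Ω
Parallel: admittances add. Y = 1/R + 1/(jωL) + jωC
Y = (0.00169 + j0.00338) S
|Y| = 0.00378 S → |Z| = 1/|Y| = 264 Ω, ∠Z = −∠Y = -63.4°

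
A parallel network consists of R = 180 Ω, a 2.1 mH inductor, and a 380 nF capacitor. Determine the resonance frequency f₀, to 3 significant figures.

ω₀ = 1/√(LC) = 1/√(0.0021 × 3.8e-07) = 35400 rad/s
f₀ = ω₀/(2π) = 5.63 kHz

5.63 kHz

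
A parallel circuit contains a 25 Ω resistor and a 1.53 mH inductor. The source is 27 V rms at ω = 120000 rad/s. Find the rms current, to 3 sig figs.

X_L = ωL = 184 Ω
Parallel: admittances add. Y = 1/R + 1/(jωL)
Y = (0.0400 − j0.00545) S
|Y| = 0.0404 S → |Z| = 1/|Y| = 24.8 Ω, ∠Z = −∠Y = 7.75°
I = V/|Z| = 27/24.8 = 1.09 A

1.09 A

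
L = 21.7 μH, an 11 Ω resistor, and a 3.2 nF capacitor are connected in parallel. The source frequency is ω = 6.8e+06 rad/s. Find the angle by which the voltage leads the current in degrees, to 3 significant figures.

-9.36°

X_L = ωL = 148 Ω
X_C = 1/(ωC) = 46.0 Ω
Parallel: admittances add. Y = 1/R + 1/(jωL) + jωC
Y = (0.0909 + j0.0150) S
|Y| = 0.0921 S → |Z| = 1/|Y| = 10.9 Ω, ∠Z = −∠Y = -9.36°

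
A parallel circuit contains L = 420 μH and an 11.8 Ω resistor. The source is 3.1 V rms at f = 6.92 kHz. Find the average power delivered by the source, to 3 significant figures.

814 mW

ω = 2πf = 43480 rad/s
X_L = ωL = 18.3 Ω
Parallel: admittances add. Y = 1/R + 1/(jωL)
Y = (0.0847 − j0.0548) S
|Y| = 0.101 S → |Z| = 1/|Y| = 9.91 Ω, ∠Z = −∠Y = 32.9°
I = V/|Z| = 313 mA
P = VI cos φ = 3.1 × 0.313 × cos(32.9°) = 814 mW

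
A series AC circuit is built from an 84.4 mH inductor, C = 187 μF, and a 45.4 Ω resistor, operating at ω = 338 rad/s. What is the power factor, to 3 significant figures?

X_L = ωL = 28.5 Ω
X_C = 1/(ωC) = 15.8 Ω
Net reactance X = X_L − X_C = 12.7 Ω
Z = 45.4 + j12.7 Ω
|Z| = √(45.4² + 12.7²) = 47.1 Ω
∠Z = arctan(12.7/45.4) = 15.6°
cos φ = cos(15.6°) = 0.963

0.963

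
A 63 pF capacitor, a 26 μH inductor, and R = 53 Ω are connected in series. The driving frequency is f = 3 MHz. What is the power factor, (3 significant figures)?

ω = 2πf = 1.885e+07 rad/s
X_L = ωL = 490 Ω
X_C = 1/(ωC) = 842 Ω
Net reactance X = X_L − X_C = -352 Ω
Z = 53.0 − j352 Ω
|Z| = √(53.0² + 352²) = 356 Ω
∠Z = arctan(-352/53.0) = -81.4°
cos φ = cos(-81.4°) = 0.149

0.149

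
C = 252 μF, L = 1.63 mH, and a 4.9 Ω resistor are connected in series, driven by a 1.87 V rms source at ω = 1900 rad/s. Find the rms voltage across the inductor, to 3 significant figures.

X_L = ωL = 3.10 Ω
X_C = 1/(ωC) = 2.09 Ω
Net reactance X = X_L − X_C = 1.01 Ω
Z = 4.90 + j1.01 Ω
|Z| = √(4.90² + 1.01²) = 5.00 Ω
I = V/|Z| = 374 mA
V_L = I·|Z_L| = 0.374 × 3.10 = 1.16 V

1.16 V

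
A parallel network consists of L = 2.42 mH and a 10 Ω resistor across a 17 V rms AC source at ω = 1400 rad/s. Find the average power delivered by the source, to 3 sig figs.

28.9 W

X_L = ωL = 3.39 Ω
Parallel: admittances add. Y = 1/R + 1/(jωL)
Y = (0.100 − j0.295) S
|Y| = 0.312 S → |Z| = 1/|Y| = 3.21 Ω, ∠Z = −∠Y = 71.3°
I = V/|Z| = 5.30 A
P = VI cos φ = 17 × 5.30 × cos(71.3°) = 28.9 W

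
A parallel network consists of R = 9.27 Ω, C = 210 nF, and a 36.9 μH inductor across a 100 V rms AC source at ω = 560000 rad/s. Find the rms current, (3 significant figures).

12.8 A

X_L = ωL = 20.7 Ω
X_C = 1/(ωC) = 8.50 Ω
Parallel: admittances add. Y = 1/R + 1/(jωL) + jωC
Y = (0.108 + j0.0692) S
|Y| = 0.128 S → |Z| = 1/|Y| = 7.80 Ω, ∠Z = −∠Y = -32.7°
I = V/|Z| = 100/7.80 = 12.8 A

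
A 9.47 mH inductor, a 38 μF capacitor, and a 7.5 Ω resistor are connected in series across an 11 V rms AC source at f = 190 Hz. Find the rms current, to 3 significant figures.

840 mA

ω = 2πf = 1194 rad/s
X_L = ωL = 11.3 Ω
X_C = 1/(ωC) = 22.0 Ω
Net reactance X = X_L − X_C = -10.7 Ω
Z = 7.50 − j10.7 Ω
|Z| = √(7.50² + 10.7²) = 13.1 Ω
I = V/|Z| = 11/13.1 = 840 mA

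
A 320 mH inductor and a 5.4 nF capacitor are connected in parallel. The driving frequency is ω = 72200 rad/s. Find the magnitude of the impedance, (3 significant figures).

X_L = ωL = 23100 Ω
X_C = 1/(ωC) = 2560 Ω
Parallel: admittances add. Y = 1/(jωL) + jωC
Y = (0 + j0.000347) S
|Y| = 0.000347 S → |Z| = 1/|Y| = 2890 Ω, ∠Z = −∠Y = -90.0°

2890 Ω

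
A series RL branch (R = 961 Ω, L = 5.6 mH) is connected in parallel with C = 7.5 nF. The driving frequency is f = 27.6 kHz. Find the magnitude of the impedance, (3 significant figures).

1070 Ω

ω = 2πf = 173400 rad/s
X_L = ωL = 971 Ω
X_C = 1/(ωC) = 769 Ω
Branch 1 (R+jX_L): Z₁ = 961 + j971 Ω, |Z₁| = 1370 Ω
Branch 2 (−jX_C): Z₂ = −j769 Ω
Parallel: Z = Z₁Z₂/(Z₁+Z₂), |Z| = 1070 Ω, ∠Z = -56.6°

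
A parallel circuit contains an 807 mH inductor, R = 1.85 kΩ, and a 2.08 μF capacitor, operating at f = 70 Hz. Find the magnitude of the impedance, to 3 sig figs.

506 Ω

ω = 2πf = 439.8 rad/s
X_L = ωL = 355 Ω
X_C = 1/(ωC) = 1090 Ω
Parallel: admittances add. Y = 1/R + 1/(jωL) + jωC
Y = (0.000541 − j0.00190) S
|Y| = 0.00198 S → |Z| = 1/|Y| = 506 Ω, ∠Z = −∠Y = 74.1°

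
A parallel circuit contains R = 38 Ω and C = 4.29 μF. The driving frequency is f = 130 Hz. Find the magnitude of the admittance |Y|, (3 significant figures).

26.5 mS

ω = 2πf = 816.8 rad/s
X_C = 1/(ωC) = 285 Ω
Parallel: admittances add. Y = 1/R + jωC
Y = (0.0263 + j0.00350) S
|Y| = 0.0265 S → |Z| = 1/|Y| = 37.7 Ω, ∠Z = −∠Y = -7.58°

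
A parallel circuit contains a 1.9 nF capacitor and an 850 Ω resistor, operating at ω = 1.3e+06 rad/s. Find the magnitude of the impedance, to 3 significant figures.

X_C = 1/(ωC) = 405 Ω
Parallel: admittances add. Y = 1/R + jωC
Y = (0.00118 + j0.00247) S
|Y| = 0.00274 S → |Z| = 1/|Y| = 366 Ω, ∠Z = −∠Y = -64.5°

366 Ω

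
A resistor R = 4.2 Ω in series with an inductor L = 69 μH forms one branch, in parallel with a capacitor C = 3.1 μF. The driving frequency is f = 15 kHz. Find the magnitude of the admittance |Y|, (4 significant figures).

196.6 mS

ω = 2πf = 94250 rad/s
X_L = ωL = 6.503 Ω
X_C = 1/(ωC) = 3.423 Ω
Branch 1 (R+jX_L): Z₁ = 4.200 + j6.503 Ω, |Z₁| = 7.741 Ω
Branch 2 (−jX_C): Z₂ = −j3.423 Ω
Parallel: Z = Z₁Z₂/(Z₁+Z₂), |Z| = 5.087 Ω, ∠Z = -69.11°
|Y| = 1/|Z| = 196.6 mS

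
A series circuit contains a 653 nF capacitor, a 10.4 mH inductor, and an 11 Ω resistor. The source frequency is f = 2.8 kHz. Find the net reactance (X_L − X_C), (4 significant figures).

ω = 2πf = 17590 rad/s
X_L = ωL = 183.0 Ω
X_C = 1/(ωC) = 87.05 Ω
X = 183.0 − 87.05 = 95.92 Ω

95.92 Ω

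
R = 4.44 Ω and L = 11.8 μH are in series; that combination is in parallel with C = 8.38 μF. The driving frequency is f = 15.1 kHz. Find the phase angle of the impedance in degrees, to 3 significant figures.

ω = 2πf = 94880 rad/s
X_L = ωL = 1.12 Ω
X_C = 1/(ωC) = 1.26 Ω
Branch 1 (R+jX_L): Z₁ = 4.44 + j1.12 Ω, |Z₁| = 4.58 Ω
Branch 2 (−jX_C): Z₂ = −j1.26 Ω
Parallel: Z = Z₁Z₂/(Z₁+Z₂), |Z| = 1.30 Ω, ∠Z = -74.1°

-74.1°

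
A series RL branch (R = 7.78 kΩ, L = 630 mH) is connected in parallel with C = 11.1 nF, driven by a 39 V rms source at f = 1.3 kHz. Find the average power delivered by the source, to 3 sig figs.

ω = 2πf = 8168 rad/s
X_L = ωL = 5150 Ω
X_C = 1/(ωC) = 11000 Ω
Branch 1 (R+jX_L): Z₁ = 7780 + j5150 Ω, |Z₁| = 9330 Ω
Branch 2 (−jX_C): Z₂ = −j11000 Ω
Parallel: Z = Z₁Z₂/(Z₁+Z₂), |Z| = 10500 Ω, ∠Z = -19.4°
I = V/|Z| = 3.70 mA
P = VI cos φ = 39 × 0.00370 × cos(-19.4°) = 136 mW

136 mW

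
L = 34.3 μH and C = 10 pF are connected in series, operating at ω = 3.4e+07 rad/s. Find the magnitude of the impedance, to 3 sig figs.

1770 Ω

X_L = ωL = 1170 Ω
X_C = 1/(ωC) = 2940 Ω
Net reactance X = X_L − X_C = -1770 Ω
Z = − j1770 Ω
|Z| = √(0² + 1770²) = 1770 Ω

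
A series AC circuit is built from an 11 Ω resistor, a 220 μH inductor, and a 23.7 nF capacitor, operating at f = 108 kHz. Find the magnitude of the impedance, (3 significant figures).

87.8 Ω

ω = 2πf = 678600 rad/s
X_L = ωL = 149 Ω
X_C = 1/(ωC) = 62.2 Ω
Net reactance X = X_L − X_C = 87.1 Ω
Z = 11.0 + j87.1 Ω
|Z| = √(11.0² + 87.1²) = 87.8 Ω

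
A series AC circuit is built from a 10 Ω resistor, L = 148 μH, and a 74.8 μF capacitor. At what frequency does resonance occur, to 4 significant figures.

1.513 kHz

ω₀ = 1/√(LC) = 1/√(0.000148 × 7.48e-05) = 9504 rad/s
f₀ = ω₀/(2π) = 1.513 kHz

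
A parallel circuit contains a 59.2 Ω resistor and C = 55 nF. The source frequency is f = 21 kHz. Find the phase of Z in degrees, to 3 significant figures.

ω = 2πf = 131900 rad/s
X_C = 1/(ωC) = 138 Ω
Parallel: admittances add. Y = 1/R + jωC
Y = (0.0169 + j0.00726) S
|Y| = 0.0184 S → |Z| = 1/|Y| = 54.4 Ω, ∠Z = −∠Y = -23.2°

-23.2°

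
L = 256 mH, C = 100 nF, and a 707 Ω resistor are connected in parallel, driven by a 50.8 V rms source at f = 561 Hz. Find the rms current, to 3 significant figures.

ω = 2πf = 3525 rad/s
X_L = ωL = 902 Ω
X_C = 1/(ωC) = 2840 Ω
Parallel: admittances add. Y = 1/R + 1/(jωL) + jωC
Y = (0.00141 − j0.000756) S
|Y| = 0.00160 S → |Z| = 1/|Y| = 624 Ω, ∠Z = −∠Y = 28.1°
I = V/|Z| = 50.8/624 = 81.5 mA

81.5 mA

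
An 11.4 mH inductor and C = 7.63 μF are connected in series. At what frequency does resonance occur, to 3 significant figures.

ω₀ = 1/√(LC) = 1/√(0.0114 × 7.63e-06) = 3391 rad/s
f₀ = ω₀/(2π) = 540 Hz

540 Hz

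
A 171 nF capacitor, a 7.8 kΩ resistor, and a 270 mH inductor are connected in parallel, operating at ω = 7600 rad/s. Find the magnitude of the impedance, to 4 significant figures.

X_L = ωL = 2052 Ω
X_C = 1/(ωC) = 769.5 Ω
Parallel: admittances add. Y = 1/R + 1/(jωL) + jωC
Y = (0.0001282 + j0.0008123) S
|Y| = 0.0008223 S → |Z| = 1/|Y| = 1216 Ω, ∠Z = −∠Y = -81.03°

1216 Ω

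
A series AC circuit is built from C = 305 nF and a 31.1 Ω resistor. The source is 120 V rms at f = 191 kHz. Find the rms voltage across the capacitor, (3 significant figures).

ω = 2πf = 1.2e+06 rad/s
X_C = 1/(ωC) = 2.73 Ω
Z = 31.1 − j2.73 Ω
|Z| = √(31.1² + 2.73²) = 31.2 Ω
I = V/|Z| = 3.84 A
V_C = I·|Z_C| = 3.84 × 2.73 = 10.5 V

10.5 V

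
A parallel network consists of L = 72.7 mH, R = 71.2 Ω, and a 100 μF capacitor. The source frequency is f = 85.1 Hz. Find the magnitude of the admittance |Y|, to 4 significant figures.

ω = 2πf = 534.7 rad/s
X_L = ωL = 38.87 Ω
X_C = 1/(ωC) = 18.70 Ω
Parallel: admittances add. Y = 1/R + 1/(jωL) + jωC
Y = (0.01404 + j0.02774) S
|Y| = 0.03110 S → |Z| = 1/|Y| = 32.16 Ω, ∠Z = −∠Y = -63.15°

31.10 mS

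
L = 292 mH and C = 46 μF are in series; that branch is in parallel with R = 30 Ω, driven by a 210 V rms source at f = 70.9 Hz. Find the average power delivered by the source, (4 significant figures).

ω = 2πf = 445.5 rad/s
X_L = ωL = 130.1 Ω
X_C = 1/(ωC) = 48.80 Ω
Branch 1: Z₁ = R = 30.00 Ω
Branch 2 (series LC): Z₂ = j(X_L − X_C) = j81.28 Ω
Parallel: Z = Z₁Z₂/(Z₁+Z₂), |Z| = 28.14 Ω, ∠Z = 20.26°
I = V/|Z| = 7.462 A
P = VI cos φ = 210 × 7.462 × cos(20.26°) = 1.470 kW

1.470 kW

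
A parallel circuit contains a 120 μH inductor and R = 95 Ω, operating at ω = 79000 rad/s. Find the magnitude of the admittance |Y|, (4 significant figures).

106.0 mS

X_L = ωL = 9.480 Ω
Parallel: admittances add. Y = 1/R + 1/(jωL)
Y = (0.01053 − j0.1055) S
|Y| = 0.1060 S → |Z| = 1/|Y| = 9.433 Ω, ∠Z = −∠Y = 84.30°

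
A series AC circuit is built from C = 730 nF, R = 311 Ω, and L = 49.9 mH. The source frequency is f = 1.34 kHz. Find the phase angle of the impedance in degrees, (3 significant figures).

ω = 2πf = 8419 rad/s
X_L = ωL = 420 Ω
X_C = 1/(ωC) = 163 Ω
Net reactance X = X_L − X_C = 257 Ω
Z = 311 + j257 Ω
|Z| = √(311² + 257²) = 404 Ω
∠Z = arctan(257/311) = 39.6°

39.6°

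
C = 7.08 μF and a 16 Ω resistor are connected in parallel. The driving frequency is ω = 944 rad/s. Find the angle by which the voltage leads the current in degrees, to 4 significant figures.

-6.104°

X_C = 1/(ωC) = 149.6 Ω
Parallel: admittances add. Y = 1/R + jωC
Y = (0.06250 + j0.006684) S
|Y| = 0.06286 S → |Z| = 1/|Y| = 15.91 Ω, ∠Z = −∠Y = -6.104°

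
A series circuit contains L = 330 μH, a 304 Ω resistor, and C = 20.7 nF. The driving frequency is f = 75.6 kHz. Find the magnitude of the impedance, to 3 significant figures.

ω = 2πf = 475000 rad/s
X_L = ωL = 157 Ω
X_C = 1/(ωC) = 102 Ω
Net reactance X = X_L − X_C = 55.1 Ω
Z = 304 + j55.1 Ω
|Z| = √(304² + 55.1²) = 309 Ω

309 Ω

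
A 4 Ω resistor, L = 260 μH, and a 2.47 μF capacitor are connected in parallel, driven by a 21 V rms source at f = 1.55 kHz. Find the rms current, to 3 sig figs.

9.39 A

ω = 2πf = 9739 rad/s
X_L = ωL = 2.53 Ω
X_C = 1/(ωC) = 41.6 Ω
Parallel: admittances add. Y = 1/R + 1/(jωL) + jωC
Y = (0.250 − j0.371) S
|Y| = 0.447 S → |Z| = 1/|Y| = 2.24 Ω, ∠Z = −∠Y = 56.0°
I = V/|Z| = 21/2.24 = 9.39 A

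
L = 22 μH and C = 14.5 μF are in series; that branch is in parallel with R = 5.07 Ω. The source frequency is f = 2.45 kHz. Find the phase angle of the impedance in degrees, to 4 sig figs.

ω = 2πf = 15390 rad/s
X_L = ωL = 0.3387 Ω
X_C = 1/(ωC) = 4.480 Ω
Branch 1: Z₁ = R = 5.070 Ω
Branch 2 (series LC): Z₂ = j(X_L − X_C) = −j4.141 Ω
Parallel: Z = Z₁Z₂/(Z₁+Z₂), |Z| = 3.207 Ω, ∠Z = -50.76°

-50.76°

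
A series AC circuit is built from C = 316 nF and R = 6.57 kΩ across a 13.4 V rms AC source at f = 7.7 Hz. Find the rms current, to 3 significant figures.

ω = 2πf = 48.38 rad/s
X_C = 1/(ωC) = 65400 Ω
Z = 6570 − j65400 Ω
|Z| = √(6570² + 65400²) = 65700 Ω
I = V/|Z| = 13.4/65700 = 204 μA

204 μA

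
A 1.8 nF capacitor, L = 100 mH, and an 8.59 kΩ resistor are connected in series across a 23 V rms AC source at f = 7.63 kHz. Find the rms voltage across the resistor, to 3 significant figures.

18.0 V

ω = 2πf = 47940 rad/s
X_L = ωL = 4790 Ω
X_C = 1/(ωC) = 11600 Ω
Net reactance X = X_L − X_C = -6790 Ω
Z = 8590 − j6790 Ω
|Z| = √(8590² + 6790²) = 11000 Ω
I = V/|Z| = 2.10 mA
V_R = I·|Z_R| = 0.00210 × 8590 = 18.0 V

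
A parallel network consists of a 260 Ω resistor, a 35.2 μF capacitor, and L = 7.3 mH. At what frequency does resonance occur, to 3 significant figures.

314 Hz

ω₀ = 1/√(LC) = 1/√(0.0073 × 3.52e-05) = 1973 rad/s
f₀ = ω₀/(2π) = 314 Hz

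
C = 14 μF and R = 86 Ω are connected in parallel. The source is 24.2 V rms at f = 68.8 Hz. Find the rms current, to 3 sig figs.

ω = 2πf = 432.3 rad/s
X_C = 1/(ωC) = 165 Ω
Parallel: admittances add. Y = 1/R + jωC
Y = (0.0116 + j0.00605) S
|Y| = 0.0131 S → |Z| = 1/|Y| = 76.3 Ω, ∠Z = −∠Y = -27.5°
I = V/|Z| = 24.2/76.3 = 317 mA

317 mA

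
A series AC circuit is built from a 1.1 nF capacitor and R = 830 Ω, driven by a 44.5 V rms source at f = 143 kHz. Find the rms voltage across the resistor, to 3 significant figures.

ω = 2πf = 898500 rad/s
X_C = 1/(ωC) = 1010 Ω
Z = 830 − j1010 Ω
|Z| = √(830² + 1010²) = 1310 Ω
I = V/|Z| = 34.0 mA
V_R = I·|Z_R| = 0.0340 × 830 = 28.2 V

28.2 V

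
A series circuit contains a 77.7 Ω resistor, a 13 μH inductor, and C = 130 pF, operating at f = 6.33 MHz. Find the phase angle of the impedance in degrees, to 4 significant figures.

ω = 2πf = 3.977e+07 rad/s
X_L = ωL = 517.0 Ω
X_C = 1/(ωC) = 193.4 Ω
Net reactance X = X_L − X_C = 323.6 Ω
Z = 77.70 + j323.6 Ω
|Z| = √(77.70² + 323.6²) = 332.8 Ω
∠Z = arctan(323.6/77.70) = 76.50°

76.50°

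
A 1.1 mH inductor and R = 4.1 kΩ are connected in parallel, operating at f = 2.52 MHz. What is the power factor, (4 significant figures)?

ω = 2πf = 1.583e+07 rad/s
X_L = ωL = 17420 Ω
Parallel: admittances add. Y = 1/R + 1/(jωL)
Y = (0.0002439 − j5.742e-05) S
|Y| = 0.0002506 S → |Z| = 1/|Y| = 3991 Ω, ∠Z = −∠Y = 13.25°
cos φ = cos(13.25°) = 0.9734

0.9734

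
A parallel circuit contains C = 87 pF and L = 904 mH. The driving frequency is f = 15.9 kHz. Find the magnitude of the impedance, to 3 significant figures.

ω = 2πf = 99900 rad/s
X_L = ωL = 90300 Ω
X_C = 1/(ωC) = 115000 Ω
Parallel: admittances add. Y = 1/(jωL) + jωC
Y = (0 − j2.38e-06) S
|Y| = 2.38e-06 S → |Z| = 1/|Y| = 420000 Ω, ∠Z = −∠Y = 90.0°

420000 Ω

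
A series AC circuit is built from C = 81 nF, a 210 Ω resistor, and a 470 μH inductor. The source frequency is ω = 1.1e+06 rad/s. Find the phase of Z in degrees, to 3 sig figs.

X_L = ωL = 517 Ω
X_C = 1/(ωC) = 11.2 Ω
Net reactance X = X_L − X_C = 506 Ω
Z = 210 + j506 Ω
|Z| = √(210² + 506²) = 548 Ω
∠Z = arctan(506/210) = 67.5°

67.5°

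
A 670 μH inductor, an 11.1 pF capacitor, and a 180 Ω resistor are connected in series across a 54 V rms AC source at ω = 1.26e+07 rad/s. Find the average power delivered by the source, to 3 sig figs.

308 mW

X_L = ωL = 8440 Ω
X_C = 1/(ωC) = 7150 Ω
Net reactance X = X_L − X_C = 1290 Ω
Z = 180 + j1290 Ω
|Z| = √(180² + 1290²) = 1300 Ω
∠Z = arctan(1290/180) = 82.1°
I = V/|Z| = 41.4 mA
P = VI cos φ = 54 × 0.0414 × cos(82.1°) = 308 mW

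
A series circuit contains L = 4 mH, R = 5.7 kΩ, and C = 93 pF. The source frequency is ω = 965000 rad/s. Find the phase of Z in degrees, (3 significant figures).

X_L = ωL = 3860 Ω
X_C = 1/(ωC) = 11100 Ω
Net reactance X = X_L − X_C = -7280 Ω
Z = 5700 − j7280 Ω
|Z| = √(5700² + 7280²) = 9250 Ω
∠Z = arctan(-7280/5700) = -52.0°

-52.0°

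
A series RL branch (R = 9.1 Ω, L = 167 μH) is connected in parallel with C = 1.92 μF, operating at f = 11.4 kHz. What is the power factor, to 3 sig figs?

0.430

ω = 2πf = 71630 rad/s
X_L = ωL = 12.0 Ω
X_C = 1/(ωC) = 7.27 Ω
Branch 1 (R+jX_L): Z₁ = 9.10 + j12.0 Ω, |Z₁| = 15.0 Ω
Branch 2 (−jX_C): Z₂ = −j7.27 Ω
Parallel: Z = Z₁Z₂/(Z₁+Z₂), |Z| = 10.7 Ω, ∠Z = -64.5°
cos φ = cos(-64.5°) = 0.430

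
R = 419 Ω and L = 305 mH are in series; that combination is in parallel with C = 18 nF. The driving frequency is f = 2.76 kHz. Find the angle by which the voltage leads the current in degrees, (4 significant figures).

-83.17°

ω = 2πf = 17340 rad/s
X_L = ωL = 5289 Ω
X_C = 1/(ωC) = 3204 Ω
Branch 1 (R+jX_L): Z₁ = 419.0 + j5289 Ω, |Z₁| = 5306 Ω
Branch 2 (−jX_C): Z₂ = −j3204 Ω
Parallel: Z = Z₁Z₂/(Z₁+Z₂), |Z| = 7990 Ω, ∠Z = -83.17°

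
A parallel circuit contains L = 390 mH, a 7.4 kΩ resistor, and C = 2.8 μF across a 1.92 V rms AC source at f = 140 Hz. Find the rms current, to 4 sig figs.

ω = 2πf = 879.6 rad/s
X_L = ωL = 343.1 Ω
X_C = 1/(ωC) = 406.0 Ω
Parallel: admittances add. Y = 1/R + 1/(jωL) + jωC
Y = (0.0001351 − j0.0004519) S
|Y| = 0.0004717 S → |Z| = 1/|Y| = 2120 Ω, ∠Z = −∠Y = 73.35°
I = V/|Z| = 1.92/2120 = 905.6 μA

905.6 μA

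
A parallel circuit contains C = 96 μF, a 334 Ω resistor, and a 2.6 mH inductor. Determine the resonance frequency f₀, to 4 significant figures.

318.6 Hz

ω₀ = 1/√(LC) = 1/√(0.0026 × 9.6e-05) = 2002 rad/s
f₀ = ω₀/(2π) = 318.6 Hz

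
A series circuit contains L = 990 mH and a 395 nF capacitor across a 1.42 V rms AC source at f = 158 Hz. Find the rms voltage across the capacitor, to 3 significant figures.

ω = 2πf = 992.7 rad/s
X_L = ωL = 983 Ω
X_C = 1/(ωC) = 2550 Ω
Net reactance X = X_L − X_C = -1570 Ω
Z = − j1570 Ω
|Z| = √(0² + 1570²) = 1570 Ω
I = V/|Z| = 906 μA
V_C = I·|Z_C| = 0.000906 × 2550 = 2.31 V

2.31 V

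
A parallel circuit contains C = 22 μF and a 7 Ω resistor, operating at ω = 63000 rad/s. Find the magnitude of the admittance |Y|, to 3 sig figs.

1.39 S

X_C = 1/(ωC) = 0.722 Ω
Parallel: admittances add. Y = 1/R + jωC
Y = (0.143 + j1.39) S
|Y| = 1.39 S → |Z| = 1/|Y| = 0.718 Ω, ∠Z = −∠Y = -84.1°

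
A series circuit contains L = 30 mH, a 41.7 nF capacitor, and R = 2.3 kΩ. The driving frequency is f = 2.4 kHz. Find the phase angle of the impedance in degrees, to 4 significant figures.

-26.32°

ω = 2πf = 15080 rad/s
X_L = ωL = 452.4 Ω
X_C = 1/(ωC) = 1590 Ω
Net reactance X = X_L − X_C = -1138 Ω
Z = 2300 − j1138 Ω
|Z| = √(2300² + 1138²) = 2566 Ω
∠Z = arctan(-1138/2300) = -26.32°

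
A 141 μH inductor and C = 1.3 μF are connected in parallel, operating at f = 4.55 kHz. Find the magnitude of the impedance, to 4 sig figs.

ω = 2πf = 28590 rad/s
X_L = ωL = 4.031 Ω
X_C = 1/(ωC) = 26.91 Ω
Parallel: admittances add. Y = 1/(jωL) + jωC
Y = (0 − j0.2109) S
|Y| = 0.2109 S → |Z| = 1/|Y| = 4.741 Ω, ∠Z = −∠Y = 90.00°

4.741 Ω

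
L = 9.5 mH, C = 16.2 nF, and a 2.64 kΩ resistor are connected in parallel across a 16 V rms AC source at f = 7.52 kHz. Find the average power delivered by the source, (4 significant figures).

ω = 2πf = 47250 rad/s
X_L = ωL = 448.9 Ω
X_C = 1/(ωC) = 1306 Ω
Parallel: admittances add. Y = 1/R + 1/(jωL) + jωC
Y = (0.0003788 − j0.001462) S
|Y| = 0.001511 S → |Z| = 1/|Y| = 662.0 Ω, ∠Z = −∠Y = 75.48°
I = V/|Z| = 24.17 mA
P = VI cos φ = 16 × 0.02417 × cos(75.48°) = 96.97 mW

96.97 mW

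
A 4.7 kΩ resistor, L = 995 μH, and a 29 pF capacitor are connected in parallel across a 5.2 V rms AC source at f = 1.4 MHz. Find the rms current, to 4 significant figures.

ω = 2πf = 8.796e+06 rad/s
X_L = ωL = 8752 Ω
X_C = 1/(ωC) = 3920 Ω
Parallel: admittances add. Y = 1/R + 1/(jωL) + jωC
Y = (0.0002128 + j0.0001408) S
|Y| = 0.0002552 S → |Z| = 1/|Y| = 3919 Ω, ∠Z = −∠Y = -33.50°
I = V/|Z| = 5.2/3919 = 1.327 mA

1.327 mA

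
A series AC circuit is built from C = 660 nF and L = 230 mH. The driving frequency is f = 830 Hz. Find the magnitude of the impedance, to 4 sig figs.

ω = 2πf = 5215 rad/s
X_L = ωL = 1199 Ω
X_C = 1/(ωC) = 290.5 Ω
Net reactance X = X_L − X_C = 908.9 Ω
Z = j908.9 Ω
|Z| = √(0² + 908.9²) = 908.9 Ω

908.9 Ω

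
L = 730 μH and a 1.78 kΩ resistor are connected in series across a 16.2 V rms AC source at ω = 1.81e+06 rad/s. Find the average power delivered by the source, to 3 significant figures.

X_L = ωL = 1320 Ω
Z = 1780 + j1320 Ω
|Z| = √(1780² + 1320²) = 2220 Ω
∠Z = arctan(1320/1780) = 36.6°
I = V/|Z| = 7.31 mA
P = VI cos φ = 16.2 × 0.00731 × cos(36.6°) = 95.1 mW

95.1 mW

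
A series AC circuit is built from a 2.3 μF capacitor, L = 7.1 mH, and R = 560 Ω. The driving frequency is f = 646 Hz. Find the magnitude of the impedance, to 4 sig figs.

565.4 Ω

ω = 2πf = 4059 rad/s
X_L = ωL = 28.82 Ω
X_C = 1/(ωC) = 107.1 Ω
Net reactance X = X_L − X_C = -78.30 Ω
Z = 560.0 − j78.30 Ω
|Z| = √(560.0² + 78.30²) = 565.4 Ω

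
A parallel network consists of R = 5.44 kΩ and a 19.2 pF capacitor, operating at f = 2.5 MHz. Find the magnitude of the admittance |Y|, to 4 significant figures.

ω = 2πf = 1.571e+07 rad/s
X_C = 1/(ωC) = 3316 Ω
Parallel: admittances add. Y = 1/R + jωC
Y = (0.0001838 + j0.0003016) S
|Y| = 0.0003532 S → |Z| = 1/|Y| = 2831 Ω, ∠Z = −∠Y = -58.64°

353.2 μS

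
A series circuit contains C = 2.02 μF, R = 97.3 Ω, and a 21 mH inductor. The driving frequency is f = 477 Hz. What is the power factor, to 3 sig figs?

ω = 2πf = 2997 rad/s
X_L = ωL = 62.9 Ω
X_C = 1/(ωC) = 165 Ω
Net reactance X = X_L − X_C = -102 Ω
Z = 97.3 − j102 Ω
|Z| = √(97.3² + 102²) = 141 Ω
∠Z = arctan(-102/97.3) = -46.4°
cos φ = cos(-46.4°) = 0.689

0.689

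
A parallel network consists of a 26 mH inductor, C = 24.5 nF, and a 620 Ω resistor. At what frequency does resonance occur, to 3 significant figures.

ω₀ = 1/√(LC) = 1/√(0.026 × 2.45e-08) = 39620 rad/s
f₀ = ω₀/(2π) = 6.31 kHz

6.31 kHz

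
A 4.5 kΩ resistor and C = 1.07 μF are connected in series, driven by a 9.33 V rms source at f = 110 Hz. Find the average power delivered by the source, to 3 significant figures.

ω = 2πf = 691.2 rad/s
X_C = 1/(ωC) = 1350 Ω
Z = 4500 − j1350 Ω
|Z| = √(4500² + 1350²) = 4700 Ω
∠Z = arctan(-1350/4500) = -16.7°
I = V/|Z| = 1.99 mA
P = VI cos φ = 9.33 × 0.00199 × cos(-16.7°) = 17.7 mW

17.7 mW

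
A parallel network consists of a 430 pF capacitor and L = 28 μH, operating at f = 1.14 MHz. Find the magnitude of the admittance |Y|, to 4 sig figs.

1.906 mS

ω = 2πf = 7.163e+06 rad/s
X_L = ωL = 200.6 Ω
X_C = 1/(ωC) = 324.7 Ω
Parallel: admittances add. Y = 1/(jωL) + jωC
Y = (0 − j0.001906) S
|Y| = 0.001906 S → |Z| = 1/|Y| = 524.6 Ω, ∠Z = −∠Y = 90.00°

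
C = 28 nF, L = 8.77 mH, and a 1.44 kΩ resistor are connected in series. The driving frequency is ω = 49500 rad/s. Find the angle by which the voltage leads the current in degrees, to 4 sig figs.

-11.29°

X_L = ωL = 434.1 Ω
X_C = 1/(ωC) = 721.5 Ω
Net reactance X = X_L − X_C = -287.4 Ω
Z = 1440 − j287.4 Ω
|Z| = √(1440² + 287.4²) = 1468 Ω
∠Z = arctan(-287.4/1440) = -11.29°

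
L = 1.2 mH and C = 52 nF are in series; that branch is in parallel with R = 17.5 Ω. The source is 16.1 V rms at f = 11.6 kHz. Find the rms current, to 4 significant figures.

ω = 2πf = 72880 rad/s
X_L = ωL = 87.46 Ω
X_C = 1/(ωC) = 263.9 Ω
Branch 1: Z₁ = R = 17.50 Ω
Branch 2 (series LC): Z₂ = j(X_L − X_C) = −j176.4 Ω
Parallel: Z = Z₁Z₂/(Z₁+Z₂), |Z| = 17.41 Ω, ∠Z = -5.666°
I = V/|Z| = 16.1/17.41 = 924.5 mA

924.5 mA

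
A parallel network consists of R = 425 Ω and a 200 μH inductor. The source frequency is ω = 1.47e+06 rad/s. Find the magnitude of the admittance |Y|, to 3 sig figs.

4.14 mS

X_L = ωL = 294 Ω
Parallel: admittances add. Y = 1/R + 1/(jωL)
Y = (0.00235 − j0.00340) S
|Y| = 0.00414 S → |Z| = 1/|Y| = 242 Ω, ∠Z = −∠Y = 55.3°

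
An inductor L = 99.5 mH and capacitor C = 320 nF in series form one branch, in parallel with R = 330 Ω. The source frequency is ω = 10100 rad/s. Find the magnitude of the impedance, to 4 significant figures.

X_L = ωL = 1005 Ω
X_C = 1/(ωC) = 309.4 Ω
Branch 1: Z₁ = R = 330.0 Ω
Branch 2 (series LC): Z₂ = j(X_L − X_C) = j695.5 Ω
Parallel: Z = Z₁Z₂/(Z₁+Z₂), |Z| = 298.1 Ω, ∠Z = 25.38°

298.1 Ω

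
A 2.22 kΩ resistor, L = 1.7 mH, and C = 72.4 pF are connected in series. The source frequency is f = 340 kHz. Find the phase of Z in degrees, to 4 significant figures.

ω = 2πf = 2.136e+06 rad/s
X_L = ωL = 3632 Ω
X_C = 1/(ωC) = 6466 Ω
Net reactance X = X_L − X_C = -2834 Ω
Z = 2220 − j2834 Ω
|Z| = √(2220² + 2834²) = 3600 Ω
∠Z = arctan(-2834/2220) = -51.93°

-51.93°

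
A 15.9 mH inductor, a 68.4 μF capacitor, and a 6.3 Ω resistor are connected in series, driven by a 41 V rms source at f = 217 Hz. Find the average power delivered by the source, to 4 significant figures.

66.30 W

ω = 2πf = 1363 rad/s
X_L = ωL = 21.68 Ω
X_C = 1/(ωC) = 10.72 Ω
Net reactance X = X_L − X_C = 10.96 Ω
Z = 6.300 + j10.96 Ω
|Z| = √(6.300² + 10.96²) = 12.64 Ω
∠Z = arctan(10.96/6.300) = 60.10°
I = V/|Z| = 3.244 A
P = VI cos φ = 41 × 3.244 × cos(60.10°) = 66.30 W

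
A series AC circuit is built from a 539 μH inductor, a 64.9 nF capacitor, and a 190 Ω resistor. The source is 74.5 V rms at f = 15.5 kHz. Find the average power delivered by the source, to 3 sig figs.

22.3 W

ω = 2πf = 97390 rad/s
X_L = ωL = 52.5 Ω
X_C = 1/(ωC) = 158 Ω
Net reactance X = X_L − X_C = -106 Ω
Z = 190 − j106 Ω
|Z| = √(190² + 106²) = 217 Ω
∠Z = arctan(-106/190) = -29.1°
I = V/|Z| = 343 mA
P = VI cos φ = 74.5 × 0.343 × cos(-29.1°) = 22.3 W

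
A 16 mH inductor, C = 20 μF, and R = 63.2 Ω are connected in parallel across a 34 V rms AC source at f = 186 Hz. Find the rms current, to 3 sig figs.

1.16 A

ω = 2πf = 1169 rad/s
X_L = ωL = 18.7 Ω
X_C = 1/(ωC) = 42.8 Ω
Parallel: admittances add. Y = 1/R + 1/(jωL) + jωC
Y = (0.0158 − j0.0301) S
|Y| = 0.0340 S → |Z| = 1/|Y| = 29.4 Ω, ∠Z = −∠Y = 62.3°
I = V/|Z| = 34/29.4 = 1.16 A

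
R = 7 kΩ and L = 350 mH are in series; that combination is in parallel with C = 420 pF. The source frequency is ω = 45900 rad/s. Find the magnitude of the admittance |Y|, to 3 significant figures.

40.1 μS

X_L = ωL = 16100 Ω
X_C = 1/(ωC) = 51900 Ω
Branch 1 (R+jX_L): Z₁ = 7000 + j16100 Ω, |Z₁| = 17500 Ω
Branch 2 (−jX_C): Z₂ = −j51900 Ω
Parallel: Z = Z₁Z₂/(Z₁+Z₂), |Z| = 24900 Ω, ∠Z = 55.4°
|Y| = 1/|Z| = 40.1 μS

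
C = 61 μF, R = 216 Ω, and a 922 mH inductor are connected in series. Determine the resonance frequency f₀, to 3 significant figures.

ω₀ = 1/√(LC) = 1/√(0.922 × 6.1e-05) = 133.3 rad/s
f₀ = ω₀/(2π) = 21.2 Hz

21.2 Hz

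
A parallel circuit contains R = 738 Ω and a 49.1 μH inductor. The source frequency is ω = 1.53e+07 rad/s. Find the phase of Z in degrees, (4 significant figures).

44.49°

X_L = ωL = 751.2 Ω
Parallel: admittances add. Y = 1/R + 1/(jωL)
Y = (0.001355 − j0.001331) S
|Y| = 0.001899 S → |Z| = 1/|Y| = 526.5 Ω, ∠Z = −∠Y = 44.49°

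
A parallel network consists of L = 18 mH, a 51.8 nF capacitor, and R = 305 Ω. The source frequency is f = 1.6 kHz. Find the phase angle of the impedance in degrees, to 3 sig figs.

ω = 2πf = 10050 rad/s
X_L = ωL = 181 Ω
X_C = 1/(ωC) = 1920 Ω
Parallel: admittances add. Y = 1/R + 1/(jωL) + jωC
Y = (0.00328 − j0.00501) S
|Y| = 0.00598 S → |Z| = 1/|Y| = 167 Ω, ∠Z = −∠Y = 56.8°

56.8°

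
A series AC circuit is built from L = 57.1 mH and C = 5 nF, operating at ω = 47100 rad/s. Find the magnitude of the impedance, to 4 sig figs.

X_L = ωL = 2689 Ω
X_C = 1/(ωC) = 4246 Ω
Net reactance X = X_L − X_C = -1557 Ω
Z = − j1557 Ω
|Z| = √(0² + 1557²) = 1557 Ω

1557 Ω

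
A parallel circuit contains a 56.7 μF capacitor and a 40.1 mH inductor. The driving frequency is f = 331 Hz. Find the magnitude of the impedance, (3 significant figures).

9.44 Ω

ω = 2πf = 2080 rad/s
X_L = ωL = 83.4 Ω
X_C = 1/(ωC) = 8.48 Ω
Parallel: admittances add. Y = 1/(jωL) + jωC
Y = (0 + j0.106) S
|Y| = 0.106 S → |Z| = 1/|Y| = 9.44 Ω, ∠Z = −∠Y = -90.0°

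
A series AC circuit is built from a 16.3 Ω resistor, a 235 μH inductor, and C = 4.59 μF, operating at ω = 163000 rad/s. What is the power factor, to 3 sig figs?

0.403

X_L = ωL = 38.3 Ω
X_C = 1/(ωC) = 1.34 Ω
Net reactance X = X_L − X_C = 37.0 Ω
Z = 16.3 + j37.0 Ω
|Z| = √(16.3² + 37.0²) = 40.4 Ω
∠Z = arctan(37.0/16.3) = 66.2°
cos φ = cos(66.2°) = 0.403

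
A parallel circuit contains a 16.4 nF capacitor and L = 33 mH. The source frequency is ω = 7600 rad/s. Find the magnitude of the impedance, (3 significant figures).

X_L = ωL = 251 Ω
X_C = 1/(ωC) = 8020 Ω
Parallel: admittances add. Y = 1/(jωL) + jωC
Y = (0 − j0.00386) S
|Y| = 0.00386 S → |Z| = 1/|Y| = 259 Ω, ∠Z = −∠Y = 90.0°

259 Ω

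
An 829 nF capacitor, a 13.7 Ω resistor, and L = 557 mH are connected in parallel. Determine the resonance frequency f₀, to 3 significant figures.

234 Hz

ω₀ = 1/√(LC) = 1/√(0.557 × 8.29e-07) = 1472 rad/s
f₀ = ω₀/(2π) = 234 Hz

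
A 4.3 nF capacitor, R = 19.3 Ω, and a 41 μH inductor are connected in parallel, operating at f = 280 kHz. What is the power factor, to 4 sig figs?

0.9927

ω = 2πf = 1.759e+06 rad/s
X_L = ωL = 72.13 Ω
X_C = 1/(ωC) = 132.2 Ω
Parallel: admittances add. Y = 1/R + 1/(jωL) + jωC
Y = (0.05181 − j0.006299) S
|Y| = 0.05219 S → |Z| = 1/|Y| = 19.16 Ω, ∠Z = −∠Y = 6.931°
cos φ = cos(6.931°) = 0.9927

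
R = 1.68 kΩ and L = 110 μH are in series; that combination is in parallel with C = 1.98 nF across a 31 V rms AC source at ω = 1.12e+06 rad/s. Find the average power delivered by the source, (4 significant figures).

569.0 mW

X_L = ωL = 123.2 Ω
X_C = 1/(ωC) = 450.9 Ω
Branch 1 (R+jX_L): Z₁ = 1680 + j123.2 Ω, |Z₁| = 1685 Ω
Branch 2 (−jX_C): Z₂ = −j450.9 Ω
Parallel: Z = Z₁Z₂/(Z₁+Z₂), |Z| = 443.8 Ω, ∠Z = -74.77°
I = V/|Z| = 69.85 mA
P = VI cos φ = 31 × 0.06985 × cos(-74.77°) = 569.0 mW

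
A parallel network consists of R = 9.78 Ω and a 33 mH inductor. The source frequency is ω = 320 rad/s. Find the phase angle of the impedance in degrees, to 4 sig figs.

X_L = ωL = 10.56 Ω
Parallel: admittances add. Y = 1/R + 1/(jωL)
Y = (0.1022 − j0.09470) S
|Y| = 0.1394 S → |Z| = 1/|Y| = 7.175 Ω, ∠Z = −∠Y = 42.80°

42.80°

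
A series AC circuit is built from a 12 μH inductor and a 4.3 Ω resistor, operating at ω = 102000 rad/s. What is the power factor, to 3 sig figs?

X_L = ωL = 1.22 Ω
Z = 4.30 + j1.22 Ω
|Z| = √(4.30² + 1.22²) = 4.47 Ω
∠Z = arctan(1.22/4.30) = 15.9°
cos φ = cos(15.9°) = 0.962

0.962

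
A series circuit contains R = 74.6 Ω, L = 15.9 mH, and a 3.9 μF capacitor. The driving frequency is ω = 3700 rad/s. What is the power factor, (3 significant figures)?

X_L = ωL = 58.8 Ω
X_C = 1/(ωC) = 69.3 Ω
Net reactance X = X_L − X_C = -10.5 Ω
Z = 74.6 − j10.5 Ω
|Z| = √(74.6² + 10.5²) = 75.3 Ω
∠Z = arctan(-10.5/74.6) = -7.99°
cos φ = cos(-7.99°) = 0.990

0.990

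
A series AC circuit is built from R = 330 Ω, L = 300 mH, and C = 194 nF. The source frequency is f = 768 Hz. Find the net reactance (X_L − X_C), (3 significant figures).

ω = 2πf = 4825 rad/s
X_L = ωL = 1450 Ω
X_C = 1/(ωC) = 1070 Ω
X = 1450 − 1070 = 379 Ω

379 Ω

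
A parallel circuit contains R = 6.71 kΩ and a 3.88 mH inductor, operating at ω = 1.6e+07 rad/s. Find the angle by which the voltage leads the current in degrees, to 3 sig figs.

X_L = ωL = 62100 Ω
Parallel: admittances add. Y = 1/R + 1/(jωL)
Y = (0.000149 − j1.61e-05) S
|Y| = 0.000150 S → |Z| = 1/|Y| = 6670 Ω, ∠Z = −∠Y = 6.17°

6.17°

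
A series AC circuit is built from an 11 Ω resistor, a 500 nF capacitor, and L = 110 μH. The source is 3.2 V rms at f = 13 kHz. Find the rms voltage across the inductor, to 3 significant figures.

ω = 2πf = 81680 rad/s
X_L = ωL = 8.98 Ω
X_C = 1/(ωC) = 24.5 Ω
Net reactance X = X_L − X_C = -15.5 Ω
Z = 11.0 − j15.5 Ω
|Z| = √(11.0² + 15.5²) = 19.0 Ω
I = V/|Z| = 168 mA
V_L = I·|Z_L| = 0.168 × 8.98 = 1.51 V

1.51 V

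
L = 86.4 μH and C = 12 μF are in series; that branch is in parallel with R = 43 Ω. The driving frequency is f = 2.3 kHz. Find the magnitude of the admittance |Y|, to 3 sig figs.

ω = 2πf = 14450 rad/s
X_L = ωL = 1.25 Ω
X_C = 1/(ωC) = 5.77 Ω
Branch 1: Z₁ = R = 43.0 Ω
Branch 2 (series LC): Z₂ = j(X_L − X_C) = −j4.52 Ω
Parallel: Z = Z₁Z₂/(Z₁+Z₂), |Z| = 4.49 Ω, ∠Z = -84.0°
|Y| = 1/|Z| = 223 mS

223 mS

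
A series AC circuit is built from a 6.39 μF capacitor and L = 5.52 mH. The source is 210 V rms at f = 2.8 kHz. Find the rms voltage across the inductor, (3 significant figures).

231 V

ω = 2πf = 17590 rad/s
X_L = ωL = 97.1 Ω
X_C = 1/(ωC) = 8.90 Ω
Net reactance X = X_L − X_C = 88.2 Ω
Z = j88.2 Ω
|Z| = √(0² + 88.2²) = 88.2 Ω
I = V/|Z| = 2.38 A
V_L = I·|Z_L| = 2.38 × 97.1 = 231 V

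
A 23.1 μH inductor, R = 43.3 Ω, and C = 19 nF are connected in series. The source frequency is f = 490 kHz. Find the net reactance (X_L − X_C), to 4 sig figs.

54.02 Ω

ω = 2πf = 3.079e+06 rad/s
X_L = ωL = 71.12 Ω
X_C = 1/(ωC) = 17.10 Ω
X = 71.12 − 17.10 = 54.02 Ω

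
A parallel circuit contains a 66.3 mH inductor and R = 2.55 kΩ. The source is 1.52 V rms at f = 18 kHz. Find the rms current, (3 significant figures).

630 μA

ω = 2πf = 113100 rad/s
X_L = ωL = 7500 Ω
Parallel: admittances add. Y = 1/R + 1/(jωL)
Y = (0.000392 − j0.000133) S
|Y| = 0.000414 S → |Z| = 1/|Y| = 2410 Ω, ∠Z = −∠Y = 18.8°
I = V/|Z| = 1.52/2410 = 630 μA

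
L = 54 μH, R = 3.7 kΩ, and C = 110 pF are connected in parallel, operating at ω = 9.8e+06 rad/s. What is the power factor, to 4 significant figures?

0.3159

X_L = ωL = 529.2 Ω
X_C = 1/(ωC) = 927.6 Ω
Parallel: admittances add. Y = 1/R + 1/(jωL) + jωC
Y = (0.0002703 − j0.0008116) S
|Y| = 0.0008555 S → |Z| = 1/|Y| = 1169 Ω, ∠Z = −∠Y = 71.58°
cos φ = cos(71.58°) = 0.3159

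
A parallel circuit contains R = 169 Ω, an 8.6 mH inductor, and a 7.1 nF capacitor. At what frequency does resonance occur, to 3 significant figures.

ω₀ = 1/√(LC) = 1/√(0.0086 × 7.1e-09) = 128000 rad/s
f₀ = ω₀/(2π) = 20.4 kHz

20.4 kHz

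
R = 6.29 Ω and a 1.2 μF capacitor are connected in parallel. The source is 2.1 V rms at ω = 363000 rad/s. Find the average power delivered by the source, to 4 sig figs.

701.1 mW

X_C = 1/(ωC) = 2.296 Ω
Parallel: admittances add. Y = 1/R + jωC
Y = (0.1590 + j0.4356) S
|Y| = 0.4637 S → |Z| = 1/|Y| = 2.157 Ω, ∠Z = −∠Y = -69.95°
I = V/|Z| = 973.8 mA
P = VI cos φ = 2.1 × 0.9738 × cos(-69.95°) = 701.1 mW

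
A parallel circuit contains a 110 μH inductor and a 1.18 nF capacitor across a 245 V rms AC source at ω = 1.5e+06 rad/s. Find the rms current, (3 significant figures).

1.05 A

X_L = ωL = 165 Ω
X_C = 1/(ωC) = 565 Ω
Parallel: admittances add. Y = 1/(jωL) + jωC
Y = (0 − j0.00429) S
|Y| = 0.00429 S → |Z| = 1/|Y| = 233 Ω, ∠Z = −∠Y = 90.0°
I = V/|Z| = 245/233 = 1.05 A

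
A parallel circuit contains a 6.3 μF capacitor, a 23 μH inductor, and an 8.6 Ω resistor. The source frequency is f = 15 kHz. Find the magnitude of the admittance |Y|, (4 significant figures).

ω = 2πf = 94250 rad/s
X_L = ωL = 2.168 Ω
X_C = 1/(ωC) = 1.684 Ω
Parallel: admittances add. Y = 1/R + 1/(jωL) + jωC
Y = (0.1163 + j0.1324) S
|Y| = 0.1762 S → |Z| = 1/|Y| = 5.674 Ω, ∠Z = −∠Y = -48.72°

176.2 mS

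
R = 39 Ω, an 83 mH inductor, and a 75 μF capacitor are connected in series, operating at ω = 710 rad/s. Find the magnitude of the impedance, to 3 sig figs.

X_L = ωL = 58.9 Ω
X_C = 1/(ωC) = 18.8 Ω
Net reactance X = X_L − X_C = 40.2 Ω
Z = 39.0 + j40.2 Ω
|Z| = √(39.0² + 40.2²) = 56.0 Ω

56.0 Ω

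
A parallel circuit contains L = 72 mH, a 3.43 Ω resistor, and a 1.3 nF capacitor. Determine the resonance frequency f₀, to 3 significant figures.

16.5 kHz

ω₀ = 1/√(LC) = 1/√(0.072 × 1.3e-09) = 103400 rad/s
f₀ = ω₀/(2π) = 16.5 kHz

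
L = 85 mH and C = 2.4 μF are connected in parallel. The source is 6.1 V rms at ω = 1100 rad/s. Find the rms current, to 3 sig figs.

X_L = ωL = 93.5 Ω
X_C = 1/(ωC) = 379 Ω
Parallel: admittances add. Y = 1/(jωL) + jωC
Y = (0 − j0.00806) S
|Y| = 0.00806 S → |Z| = 1/|Y| = 124 Ω, ∠Z = −∠Y = 90.0°
I = V/|Z| = 6.1/124 = 49.1 mA

49.1 mA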